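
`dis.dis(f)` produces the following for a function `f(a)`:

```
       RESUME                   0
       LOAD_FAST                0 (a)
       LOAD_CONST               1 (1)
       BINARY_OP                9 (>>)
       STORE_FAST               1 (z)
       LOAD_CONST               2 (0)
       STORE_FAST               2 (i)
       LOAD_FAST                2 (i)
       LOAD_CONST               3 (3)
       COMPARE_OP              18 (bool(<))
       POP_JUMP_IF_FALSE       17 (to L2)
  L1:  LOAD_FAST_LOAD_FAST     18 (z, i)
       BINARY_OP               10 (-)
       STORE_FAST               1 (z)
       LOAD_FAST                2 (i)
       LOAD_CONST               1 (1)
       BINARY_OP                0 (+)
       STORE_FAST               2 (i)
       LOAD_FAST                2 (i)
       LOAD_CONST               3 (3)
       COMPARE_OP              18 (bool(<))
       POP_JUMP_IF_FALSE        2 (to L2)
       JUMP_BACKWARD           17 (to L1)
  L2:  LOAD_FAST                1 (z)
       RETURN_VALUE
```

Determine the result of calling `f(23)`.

8

LOAD_FAST a → push 23. Stack: [23]
LOAD_CONST → push 1. Stack: [23, 1]
BINARY_OP >> → 23 >> 1 = 11. Stack: [11]
STORE_FAST z → z=11. Stack: []
LOAD_CONST → push 0. Stack: [0]
STORE_FAST i → i=0. Stack: []
LOAD_FAST i → push 0. Stack: [0]
LOAD_CONST → push 3. Stack: [0, 3]
COMPARE_OP bool(<) → 0 vs 3 = True. Stack: [True]
POP_JUMP_IF_FALSE → pop True; no jump. Stack: []
LOAD_FAST_LOAD_FAST z,i → push 11,0. Stack: [11, 0]
BINARY_OP - → 11 - 0 = 11. Stack: [11]
STORE_FAST z → z=11. Stack: []
LOAD_FAST i → push 0. Stack: [0]
LOAD_CONST → push 1. Stack: [0, 1]
BINARY_OP + → 0 + 1 = 1. Stack: [1]
STORE_FAST i → i=1. Stack: []
LOAD_FAST i → push 1. Stack: [1]
LOAD_CONST → push 3. Stack: [1, 3]
COMPARE_OP bool(<) → 1 vs 3 = True. Stack: [True]
POP_JUMP_IF_FALSE → pop True; no jump. Stack: []
LOAD_FAST_LOAD_FAST z,i → push 11,1. Stack: [11, 1]
BINARY_OP - → 11 - 1 = 10. Stack: [10]
STORE_FAST z → z=10. Stack: []
LOAD_FAST i → push 1. Stack: [1]
LOAD_CONST → push 1. Stack: [1, 1]
BINARY_OP + → 1 + 1 = 2. Stack: [2]
STORE_FAST i → i=2. Stack: []
LOAD_FAST i → push 2. Stack: [2]
LOAD_CONST → push 3. Stack: [2, 3]
COMPARE_OP bool(<) → 2 vs 3 = True. Stack: [True]
POP_JUMP_IF_FALSE → pop True; no jump. Stack: []
LOAD_FAST_LOAD_FAST z,i → push 10,2. Stack: [10, 2]
BINARY_OP - → 10 - 2 = 8. Stack: [8]
STORE_FAST z → z=8. Stack: []
LOAD_FAST i → push 2. Stack: [2]
LOAD_CONST → push 1. Stack: [2, 1]
BINARY_OP + → 2 + 1 = 3. Stack: [3]
STORE_FAST i → i=3. Stack: []
LOAD_FAST i → push 3. Stack: [3]
LOAD_CONST → push 3. Stack: [3, 3]
COMPARE_OP bool(<) → 3 vs 3 = False. Stack: [False]
POP_JUMP_IF_FALSE → pop False; jump. Stack: []
LOAD_FAST z → push 8. Stack: [8]
RETURN_VALUE → return 8.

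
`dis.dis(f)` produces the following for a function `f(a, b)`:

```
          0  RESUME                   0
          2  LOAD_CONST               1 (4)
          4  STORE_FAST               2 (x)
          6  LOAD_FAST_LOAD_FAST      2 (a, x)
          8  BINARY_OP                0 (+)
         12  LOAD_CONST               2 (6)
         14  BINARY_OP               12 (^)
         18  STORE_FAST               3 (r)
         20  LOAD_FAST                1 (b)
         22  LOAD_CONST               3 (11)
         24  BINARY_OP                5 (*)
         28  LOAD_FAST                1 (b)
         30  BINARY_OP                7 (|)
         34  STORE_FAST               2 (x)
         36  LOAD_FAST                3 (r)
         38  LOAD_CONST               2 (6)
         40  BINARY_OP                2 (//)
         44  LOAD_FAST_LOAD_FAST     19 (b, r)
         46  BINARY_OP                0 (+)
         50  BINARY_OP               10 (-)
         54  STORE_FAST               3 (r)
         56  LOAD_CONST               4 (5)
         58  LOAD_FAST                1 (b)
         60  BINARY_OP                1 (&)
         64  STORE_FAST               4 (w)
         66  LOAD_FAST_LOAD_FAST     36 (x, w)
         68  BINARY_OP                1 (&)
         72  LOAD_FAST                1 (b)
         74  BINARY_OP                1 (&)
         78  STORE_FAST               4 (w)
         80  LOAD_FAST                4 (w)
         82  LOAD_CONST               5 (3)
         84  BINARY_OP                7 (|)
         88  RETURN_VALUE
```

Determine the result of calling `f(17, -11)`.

LOAD_CONST → push 4. Stack: [4]
STORE_FAST x → x=4. Stack: []
LOAD_FAST_LOAD_FAST a,x → push 17,4. Stack: [17, 4]
BINARY_OP + → 17 + 4 = 21. Stack: [21]
LOAD_CONST → push 6. Stack: [21, 6]
BINARY_OP ^ → 21 ^ 6 = 19. Stack: [19]
STORE_FAST r → r=19. Stack: []
LOAD_FAST b → push -11. Stack: [-11]
LOAD_CONST → push 11. Stack: [-11, 11]
BINARY_OP * → -11 * 11 = -121. Stack: [-121]
LOAD_FAST b → push -11. Stack: [-121, -11]
BINARY_OP | → -121 | -11 = -9. Stack: [-9]
STORE_FAST x → x=-9. Stack: []
LOAD_FAST r → push 19. Stack: [19]
LOAD_CONST → push 6. Stack: [19, 6]
BINARY_OP // → 19 // 6 = 3. Stack: [3]
LOAD_FAST_LOAD_FAST b,r → push -11,19. Stack: [3, -11, 19]
BINARY_OP + → -11 + 19 = 8. Stack: [3, 8]
BINARY_OP - → 3 - 8 = -5. Stack: [-5]
STORE_FAST r → r=-5. Stack: []
LOAD_CONST → push 5. Stack: [5]
LOAD_FAST b → push -11. Stack: [5, -11]
BINARY_OP & → 5 & -11 = 5. Stack: [5]
STORE_FAST w → w=5. Stack: []
LOAD_FAST_LOAD_FAST x,w → push -9,5. Stack: [-9, 5]
BINARY_OP & → -9 & 5 = 5. Stack: [5]
LOAD_FAST b → push -11. Stack: [5, -11]
BINARY_OP & → 5 & -11 = 5. Stack: [5]
STORE_FAST w → w=5. Stack: []
LOAD_FAST w → push 5. Stack: [5]
LOAD_CONST → push 3. Stack: [5, 3]
BINARY_OP | → 5 | 3 = 7. Stack: [7]
RETURN_VALUE → return 7.

7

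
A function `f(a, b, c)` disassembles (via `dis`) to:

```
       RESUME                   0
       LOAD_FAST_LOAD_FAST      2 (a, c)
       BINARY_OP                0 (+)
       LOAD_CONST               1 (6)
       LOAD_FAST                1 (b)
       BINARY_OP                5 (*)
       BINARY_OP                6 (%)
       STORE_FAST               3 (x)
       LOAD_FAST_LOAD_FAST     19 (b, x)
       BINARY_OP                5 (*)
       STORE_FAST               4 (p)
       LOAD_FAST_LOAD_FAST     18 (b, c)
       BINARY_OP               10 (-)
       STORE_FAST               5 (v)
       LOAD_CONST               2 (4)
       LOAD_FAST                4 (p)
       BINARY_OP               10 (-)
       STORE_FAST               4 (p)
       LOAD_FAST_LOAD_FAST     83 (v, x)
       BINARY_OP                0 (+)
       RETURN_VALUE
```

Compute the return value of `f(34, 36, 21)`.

70

LOAD_FAST_LOAD_FAST a,c → push 34,21. Stack: [34, 21]
BINARY_OP + → 34 + 21 = 55. Stack: [55]
LOAD_CONST → push 6. Stack: [55, 6]
LOAD_FAST b → push 36. Stack: [55, 6, 36]
BINARY_OP * → 6 * 36 = 216. Stack: [55, 216]
BINARY_OP % → 55 % 216 = 55. Stack: [55]
STORE_FAST x → x=55. Stack: []
LOAD_FAST_LOAD_FAST b,x → push 36,55. Stack: [36, 55]
BINARY_OP * → 36 * 55 = 1980. Stack: [1980]
STORE_FAST p → p=1980. Stack: []
LOAD_FAST_LOAD_FAST b,c → push 36,21. Stack: [36, 21]
BINARY_OP - → 36 - 21 = 15. Stack: [15]
STORE_FAST v → v=15. Stack: []
LOAD_CONST → push 4. Stack: [4]
LOAD_FAST p → push 1980. Stack: [4, 1980]
BINARY_OP - → 4 - 1980 = -1976. Stack: [-1976]
STORE_FAST p → p=-1976. Stack: []
LOAD_FAST_LOAD_FAST v,x → push 15,55. Stack: [15, 55]
BINARY_OP + → 15 + 55 = 70. Stack: [70]
RETURN_VALUE → return 70.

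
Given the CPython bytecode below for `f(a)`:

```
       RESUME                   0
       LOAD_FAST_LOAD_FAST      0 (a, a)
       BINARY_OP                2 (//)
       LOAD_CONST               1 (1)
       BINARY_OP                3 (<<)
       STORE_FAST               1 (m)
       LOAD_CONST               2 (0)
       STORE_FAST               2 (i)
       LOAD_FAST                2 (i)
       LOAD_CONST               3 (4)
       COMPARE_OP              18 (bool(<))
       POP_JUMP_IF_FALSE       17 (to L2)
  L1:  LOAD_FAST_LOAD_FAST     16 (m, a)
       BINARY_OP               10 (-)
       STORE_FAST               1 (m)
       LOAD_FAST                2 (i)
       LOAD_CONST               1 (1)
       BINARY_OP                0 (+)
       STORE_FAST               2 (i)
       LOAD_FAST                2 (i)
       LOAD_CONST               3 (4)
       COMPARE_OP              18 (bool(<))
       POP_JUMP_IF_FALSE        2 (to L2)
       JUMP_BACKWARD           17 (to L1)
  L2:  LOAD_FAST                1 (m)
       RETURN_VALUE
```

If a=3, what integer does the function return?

-10

LOAD_FAST_LOAD_FAST a,a → push 3,3. Stack: [3, 3]
BINARY_OP // → 3 // 3 = 1. Stack: [1]
LOAD_CONST → push 1. Stack: [1, 1]
BINARY_OP << → 1 << 1 = 2. Stack: [2]
STORE_FAST m → m=2. Stack: []
LOAD_CONST → push 0. Stack: [0]
STORE_FAST i → i=0. Stack: []
LOAD_FAST i → push 0. Stack: [0]
LOAD_CONST → push 4. Stack: [0, 4]
COMPARE_OP bool(<) → 0 vs 4 = True. Stack: [True]
POP_JUMP_IF_FALSE → pop True; no jump. Stack: []
LOAD_FAST_LOAD_FAST m,a → push 2,3. Stack: [2, 3]
BINARY_OP - → 2 - 3 = -1. Stack: [-1]
STORE_FAST m → m=-1. Stack: []
LOAD_FAST i → push 0. Stack: [0]
LOAD_CONST → push 1. Stack: [0, 1]
BINARY_OP + → 0 + 1 = 1. Stack: [1]
STORE_FAST i → i=1. Stack: []
LOAD_FAST i → push 1. Stack: [1]
LOAD_CONST → push 4. Stack: [1, 4]
COMPARE_OP bool(<) → 1 vs 4 = True. Stack: [True]
POP_JUMP_IF_FALSE → pop True; no jump. Stack: []
LOAD_FAST_LOAD_FAST m,a → push -1,3. Stack: [-1, 3]
BINARY_OP - → -1 - 3 = -4. Stack: [-4]
STORE_FAST m → m=-4. Stack: []
LOAD_FAST i → push 1. Stack: [1]
LOAD_CONST → push 1. Stack: [1, 1]
BINARY_OP + → 1 + 1 = 2. Stack: [2]
STORE_FAST i → i=2. Stack: []
LOAD_FAST i → push 2. Stack: [2]
LOAD_CONST → push 4. Stack: [2, 4]
COMPARE_OP bool(<) → 2 vs 4 = True. Stack: [True]
POP_JUMP_IF_FALSE → pop True; no jump. Stack: []
LOAD_FAST_LOAD_FAST m,a → push -4,3. Stack: [-4, 3]
BINARY_OP - → -4 - 3 = -7. Stack: [-7]
STORE_FAST m → m=-7. Stack: []
LOAD_FAST i → push 2. Stack: [2]
LOAD_CONST → push 1. Stack: [2, 1]
BINARY_OP + → 2 + 1 = 3. Stack: [3]
STORE_FAST i → i=3. Stack: []
LOAD_FAST i → push 3. Stack: [3]
LOAD_CONST → push 4. Stack: [3, 4]
COMPARE_OP bool(<) → 3 vs 4 = True. Stack: [True]
POP_JUMP_IF_FALSE → pop True; no jump. Stack: []
LOAD_FAST_LOAD_FAST m,a → push -7,3. Stack: [-7, 3]
BINARY_OP - → -7 - 3 = -10. Stack: [-10]
STORE_FAST m → m=-10. Stack: []
LOAD_FAST i → push 3. Stack: [3]
LOAD_CONST → push 1. Stack: [3, 1]
BINARY_OP + → 3 + 1 = 4. Stack: [4]
STORE_FAST i → i=4. Stack: []
LOAD_FAST i → push 4. Stack: [4]
LOAD_CONST → push 4. Stack: [4, 4]
COMPARE_OP bool(<) → 4 vs 4 = False. Stack: [False]
POP_JUMP_IF_FALSE → pop False; jump. Stack: []
LOAD_FAST m → push -10. Stack: [-10]
RETURN_VALUE → return -10.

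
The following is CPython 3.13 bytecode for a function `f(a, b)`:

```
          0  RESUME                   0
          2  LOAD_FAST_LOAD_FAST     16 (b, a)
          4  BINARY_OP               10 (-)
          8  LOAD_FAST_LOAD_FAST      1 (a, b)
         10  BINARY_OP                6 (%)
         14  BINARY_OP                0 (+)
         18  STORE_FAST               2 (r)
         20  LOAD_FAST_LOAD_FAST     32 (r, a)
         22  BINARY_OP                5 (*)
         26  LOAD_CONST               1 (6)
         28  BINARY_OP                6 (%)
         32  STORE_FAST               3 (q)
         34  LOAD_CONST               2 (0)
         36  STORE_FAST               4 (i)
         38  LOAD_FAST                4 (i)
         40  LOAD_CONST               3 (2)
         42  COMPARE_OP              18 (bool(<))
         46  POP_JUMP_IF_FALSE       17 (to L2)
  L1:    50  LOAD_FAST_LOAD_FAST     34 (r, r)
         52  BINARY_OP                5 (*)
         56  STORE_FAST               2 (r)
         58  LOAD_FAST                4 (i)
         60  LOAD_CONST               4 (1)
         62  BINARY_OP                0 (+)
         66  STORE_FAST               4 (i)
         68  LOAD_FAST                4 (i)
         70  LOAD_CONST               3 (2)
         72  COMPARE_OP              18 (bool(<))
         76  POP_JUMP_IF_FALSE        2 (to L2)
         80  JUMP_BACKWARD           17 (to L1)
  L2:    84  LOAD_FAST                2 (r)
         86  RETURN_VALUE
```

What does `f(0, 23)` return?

279841

LOAD_FAST_LOAD_FAST b,a → push 23,0. Stack: [23, 0]
BINARY_OP - → 23 - 0 = 23. Stack: [23]
LOAD_FAST_LOAD_FAST a,b → push 0,23. Stack: [23, 0, 23]
BINARY_OP % → 0 % 23 = 0. Stack: [23, 0]
BINARY_OP + → 23 + 0 = 23. Stack: [23]
STORE_FAST r → r=23. Stack: []
LOAD_FAST_LOAD_FAST r,a → push 23,0. Stack: [23, 0]
BINARY_OP * → 23 * 0 = 0. Stack: [0]
LOAD_CONST → push 6. Stack: [0, 6]
BINARY_OP % → 0 % 6 = 0. Stack: [0]
STORE_FAST q → q=0. Stack: []
LOAD_CONST → push 0. Stack: [0]
STORE_FAST i → i=0. Stack: []
LOAD_FAST i → push 0. Stack: [0]
LOAD_CONST → push 2. Stack: [0, 2]
COMPARE_OP bool(<) → 0 vs 2 = True. Stack: [True]
POP_JUMP_IF_FALSE → pop True; no jump. Stack: []
LOAD_FAST_LOAD_FAST r,r → push 23,23. Stack: [23, 23]
BINARY_OP * → 23 * 23 = 529. Stack: [529]
STORE_FAST r → r=529. Stack: []
LOAD_FAST i → push 0. Stack: [0]
LOAD_CONST → push 1. Stack: [0, 1]
BINARY_OP + → 0 + 1 = 1. Stack: [1]
STORE_FAST i → i=1. Stack: []
LOAD_FAST i → push 1. Stack: [1]
LOAD_CONST → push 2. Stack: [1, 2]
COMPARE_OP bool(<) → 1 vs 2 = True. Stack: [True]
POP_JUMP_IF_FALSE → pop True; no jump. Stack: []
LOAD_FAST_LOAD_FAST r,r → push 529,529. Stack: [529, 529]
BINARY_OP * → 529 * 529 = 279841. Stack: [279841]
STORE_FAST r → r=279841. Stack: []
LOAD_FAST i → push 1. Stack: [1]
LOAD_CONST → push 1. Stack: [1, 1]
BINARY_OP + → 1 + 1 = 2. Stack: [2]
STORE_FAST i → i=2. Stack: []
LOAD_FAST i → push 2. Stack: [2]
LOAD_CONST → push 2. Stack: [2, 2]
COMPARE_OP bool(<) → 2 vs 2 = False. Stack: [False]
POP_JUMP_IF_FALSE → pop False; jump. Stack: []
LOAD_FAST r → push 279841. Stack: [279841]
RETURN_VALUE → return 279841.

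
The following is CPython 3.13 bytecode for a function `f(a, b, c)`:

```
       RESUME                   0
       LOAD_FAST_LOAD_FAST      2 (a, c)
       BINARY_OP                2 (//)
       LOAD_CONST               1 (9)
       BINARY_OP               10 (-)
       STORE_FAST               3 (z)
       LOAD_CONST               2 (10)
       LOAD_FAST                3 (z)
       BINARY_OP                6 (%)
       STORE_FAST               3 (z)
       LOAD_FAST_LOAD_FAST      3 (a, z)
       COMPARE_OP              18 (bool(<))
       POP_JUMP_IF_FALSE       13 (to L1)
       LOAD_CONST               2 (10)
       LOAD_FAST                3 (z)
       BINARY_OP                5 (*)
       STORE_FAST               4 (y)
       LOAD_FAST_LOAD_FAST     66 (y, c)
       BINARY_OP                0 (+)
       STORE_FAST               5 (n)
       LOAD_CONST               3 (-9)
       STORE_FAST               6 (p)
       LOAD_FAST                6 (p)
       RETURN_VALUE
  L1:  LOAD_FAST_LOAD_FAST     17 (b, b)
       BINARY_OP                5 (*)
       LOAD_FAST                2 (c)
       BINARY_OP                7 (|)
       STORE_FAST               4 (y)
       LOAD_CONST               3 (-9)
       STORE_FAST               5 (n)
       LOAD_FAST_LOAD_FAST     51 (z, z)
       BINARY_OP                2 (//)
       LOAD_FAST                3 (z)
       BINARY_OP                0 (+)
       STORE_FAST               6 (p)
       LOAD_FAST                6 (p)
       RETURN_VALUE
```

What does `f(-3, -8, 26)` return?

-9

LOAD_FAST_LOAD_FAST a,c → push -3,26. Stack: [-3, 26]
BINARY_OP // → -3 // 26 = -1. Stack: [-1]
LOAD_CONST → push 9. Stack: [-1, 9]
BINARY_OP - → -1 - 9 = -10. Stack: [-10]
STORE_FAST z → z=-10. Stack: []
LOAD_CONST → push 10. Stack: [10]
LOAD_FAST z → push -10. Stack: [10, -10]
BINARY_OP % → 10 % -10 = 0. Stack: [0]
STORE_FAST z → z=0. Stack: []
LOAD_FAST_LOAD_FAST a,z → push -3,0. Stack: [-3, 0]
COMPARE_OP bool(<) → -3 vs 0 = True. Stack: [True]
POP_JUMP_IF_FALSE → pop True; no jump. Stack: []
LOAD_CONST → push 10. Stack: [10]
LOAD_FAST z → push 0. Stack: [10, 0]
BINARY_OP * → 10 * 0 = 0. Stack: [0]
STORE_FAST y → y=0. Stack: []
LOAD_FAST_LOAD_FAST y,c → push 0,26. Stack: [0, 26]
BINARY_OP + → 0 + 26 = 26. Stack: [26]
STORE_FAST n → n=26. Stack: []
LOAD_CONST → push -9. Stack: [-9]
STORE_FAST p → p=-9. Stack: []
LOAD_FAST p → push -9. Stack: [-9]
RETURN_VALUE → return -9.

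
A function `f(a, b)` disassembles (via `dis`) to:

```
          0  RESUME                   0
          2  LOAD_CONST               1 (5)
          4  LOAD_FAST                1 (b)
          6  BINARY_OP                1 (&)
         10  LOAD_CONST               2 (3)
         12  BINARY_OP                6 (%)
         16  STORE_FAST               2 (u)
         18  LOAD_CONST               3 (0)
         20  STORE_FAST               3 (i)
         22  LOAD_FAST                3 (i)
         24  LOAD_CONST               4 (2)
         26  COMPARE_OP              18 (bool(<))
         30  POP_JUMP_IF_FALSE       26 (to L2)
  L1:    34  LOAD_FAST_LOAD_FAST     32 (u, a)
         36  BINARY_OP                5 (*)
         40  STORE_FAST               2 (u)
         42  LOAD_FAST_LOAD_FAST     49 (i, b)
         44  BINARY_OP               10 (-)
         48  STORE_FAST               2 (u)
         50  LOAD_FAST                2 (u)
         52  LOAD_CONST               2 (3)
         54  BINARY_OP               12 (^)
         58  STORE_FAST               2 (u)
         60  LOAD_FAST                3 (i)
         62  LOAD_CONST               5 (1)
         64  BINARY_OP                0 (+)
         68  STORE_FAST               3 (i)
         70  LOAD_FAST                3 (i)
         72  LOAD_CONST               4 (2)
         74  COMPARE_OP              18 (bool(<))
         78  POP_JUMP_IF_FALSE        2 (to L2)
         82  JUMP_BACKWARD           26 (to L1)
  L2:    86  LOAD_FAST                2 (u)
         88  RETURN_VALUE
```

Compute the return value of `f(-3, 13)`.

-9

LOAD_CONST → push 5. Stack: [5]
LOAD_FAST b → push 13. Stack: [5, 13]
BINARY_OP & → 5 & 13 = 5. Stack: [5]
LOAD_CONST → push 3. Stack: [5, 3]
BINARY_OP % → 5 % 3 = 2. Stack: [2]
STORE_FAST u → u=2. Stack: []
LOAD_CONST → push 0. Stack: [0]
STORE_FAST i → i=0. Stack: []
LOAD_FAST i → push 0. Stack: [0]
LOAD_CONST → push 2. Stack: [0, 2]
COMPARE_OP bool(<) → 0 vs 2 = True. Stack: [True]
POP_JUMP_IF_FALSE → pop True; no jump. Stack: []
LOAD_FAST_LOAD_FAST u,a → push 2,-3. Stack: [2, -3]
BINARY_OP * → 2 * -3 = -6. Stack: [-6]
STORE_FAST u → u=-6. Stack: []
LOAD_FAST_LOAD_FAST i,b → push 0,13. Stack: [0, 13]
BINARY_OP - → 0 - 13 = -13. Stack: [-13]
STORE_FAST u → u=-13. Stack: []
LOAD_FAST u → push -13. Stack: [-13]
LOAD_CONST → push 3. Stack: [-13, 3]
BINARY_OP ^ → -13 ^ 3 = -16. Stack: [-16]
STORE_FAST u → u=-16. Stack: []
LOAD_FAST i → push 0. Stack: [0]
LOAD_CONST → push 1. Stack: [0, 1]
BINARY_OP + → 0 + 1 = 1. Stack: [1]
STORE_FAST i → i=1. Stack: []
LOAD_FAST i → push 1. Stack: [1]
LOAD_CONST → push 2. Stack: [1, 2]
COMPARE_OP bool(<) → 1 vs 2 = True. Stack: [True]
POP_JUMP_IF_FALSE → pop True; no jump. Stack: []
LOAD_FAST_LOAD_FAST u,a → push -16,-3. Stack: [-16, -3]
BINARY_OP * → -16 * -3 = 48. Stack: [48]
STORE_FAST u → u=48. Stack: []
LOAD_FAST_LOAD_FAST i,b → push 1,13. Stack: [1, 13]
BINARY_OP - → 1 - 13 = -12. Stack: [-12]
STORE_FAST u → u=-12. Stack: []
LOAD_FAST u → push -12. Stack: [-12]
LOAD_CONST → push 3. Stack: [-12, 3]
BINARY_OP ^ → -12 ^ 3 = -9. Stack: [-9]
STORE_FAST u → u=-9. Stack: []
LOAD_FAST i → push 1. Stack: [1]
LOAD_CONST → push 1. Stack: [1, 1]
BINARY_OP + → 1 + 1 = 2. Stack: [2]
STORE_FAST i → i=2. Stack: []
LOAD_FAST i → push 2. Stack: [2]
LOAD_CONST → push 2. Stack: [2, 2]
COMPARE_OP bool(<) → 2 vs 2 = False. Stack: [False]
POP_JUMP_IF_FALSE → pop False; jump. Stack: []
LOAD_FAST u → push -9. Stack: [-9]
RETURN_VALUE → return -9.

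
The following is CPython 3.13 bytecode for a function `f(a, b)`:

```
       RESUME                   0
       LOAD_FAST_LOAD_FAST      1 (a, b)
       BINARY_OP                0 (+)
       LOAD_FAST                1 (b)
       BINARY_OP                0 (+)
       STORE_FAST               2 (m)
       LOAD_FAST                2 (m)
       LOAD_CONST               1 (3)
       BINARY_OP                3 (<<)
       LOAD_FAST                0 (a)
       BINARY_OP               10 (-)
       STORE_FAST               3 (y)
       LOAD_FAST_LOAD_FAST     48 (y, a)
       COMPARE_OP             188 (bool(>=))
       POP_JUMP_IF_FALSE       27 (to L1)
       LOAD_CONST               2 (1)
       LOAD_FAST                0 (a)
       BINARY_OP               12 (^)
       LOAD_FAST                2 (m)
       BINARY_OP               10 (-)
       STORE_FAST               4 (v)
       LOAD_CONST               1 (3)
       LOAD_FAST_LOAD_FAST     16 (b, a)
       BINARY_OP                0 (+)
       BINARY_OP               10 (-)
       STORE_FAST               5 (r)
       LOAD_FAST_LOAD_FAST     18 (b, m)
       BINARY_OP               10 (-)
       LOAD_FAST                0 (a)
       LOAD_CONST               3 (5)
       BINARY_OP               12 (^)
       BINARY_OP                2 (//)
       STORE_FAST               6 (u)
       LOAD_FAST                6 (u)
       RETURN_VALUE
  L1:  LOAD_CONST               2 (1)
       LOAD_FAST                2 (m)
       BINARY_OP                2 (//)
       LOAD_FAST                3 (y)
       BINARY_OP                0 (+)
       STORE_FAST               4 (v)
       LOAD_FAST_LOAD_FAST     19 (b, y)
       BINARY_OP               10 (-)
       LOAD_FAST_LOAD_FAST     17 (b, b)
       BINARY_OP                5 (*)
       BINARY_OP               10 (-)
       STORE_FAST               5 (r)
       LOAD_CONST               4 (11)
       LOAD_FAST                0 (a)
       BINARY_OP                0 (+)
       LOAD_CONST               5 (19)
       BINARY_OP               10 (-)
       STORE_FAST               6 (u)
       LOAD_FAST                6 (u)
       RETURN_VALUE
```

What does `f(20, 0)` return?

-2

LOAD_FAST_LOAD_FAST a,b → push 20,0. Stack: [20, 0]
BINARY_OP + → 20 + 0 = 20. Stack: [20]
LOAD_FAST b → push 0. Stack: [20, 0]
BINARY_OP + → 20 + 0 = 20. Stack: [20]
STORE_FAST m → m=20. Stack: []
LOAD_FAST m → push 20. Stack: [20]
LOAD_CONST → push 3. Stack: [20, 3]
BINARY_OP << → 20 << 3 = 160. Stack: [160]
LOAD_FAST a → push 20. Stack: [160, 20]
BINARY_OP - → 160 - 20 = 140. Stack: [140]
STORE_FAST y → y=140. Stack: []
LOAD_FAST_LOAD_FAST y,a → push 140,20. Stack: [140, 20]
COMPARE_OP bool(>=) → 140 vs 20 = True. Stack: [True]
POP_JUMP_IF_FALSE → pop True; no jump. Stack: []
LOAD_CONST → push 1. Stack: [1]
LOAD_FAST a → push 20. Stack: [1, 20]
BINARY_OP ^ → 1 ^ 20 = 21. Stack: [21]
LOAD_FAST m → push 20. Stack: [21, 20]
BINARY_OP - → 21 - 20 = 1. Stack: [1]
STORE_FAST v → v=1. Stack: []
LOAD_CONST → push 3. Stack: [3]
LOAD_FAST_LOAD_FAST b,a → push 0,20. Stack: [3, 0, 20]
BINARY_OP + → 0 + 20 = 20. Stack: [3, 20]
BINARY_OP - → 3 - 20 = -17. Stack: [-17]
STORE_FAST r → r=-17. Stack: []
LOAD_FAST_LOAD_FAST b,m → push 0,20. Stack: [0, 20]
BINARY_OP - → 0 - 20 = -20. Stack: [-20]
LOAD_FAST a → push 20. Stack: [-20, 20]
LOAD_CONST → push 5. Stack: [-20, 20, 5]
BINARY_OP ^ → 20 ^ 5 = 17. Stack: [-20, 17]
BINARY_OP // → -20 // 17 = -2. Stack: [-2]
STORE_FAST u → u=-2. Stack: []
LOAD_FAST u → push -2. Stack: [-2]
RETURN_VALUE → return -2.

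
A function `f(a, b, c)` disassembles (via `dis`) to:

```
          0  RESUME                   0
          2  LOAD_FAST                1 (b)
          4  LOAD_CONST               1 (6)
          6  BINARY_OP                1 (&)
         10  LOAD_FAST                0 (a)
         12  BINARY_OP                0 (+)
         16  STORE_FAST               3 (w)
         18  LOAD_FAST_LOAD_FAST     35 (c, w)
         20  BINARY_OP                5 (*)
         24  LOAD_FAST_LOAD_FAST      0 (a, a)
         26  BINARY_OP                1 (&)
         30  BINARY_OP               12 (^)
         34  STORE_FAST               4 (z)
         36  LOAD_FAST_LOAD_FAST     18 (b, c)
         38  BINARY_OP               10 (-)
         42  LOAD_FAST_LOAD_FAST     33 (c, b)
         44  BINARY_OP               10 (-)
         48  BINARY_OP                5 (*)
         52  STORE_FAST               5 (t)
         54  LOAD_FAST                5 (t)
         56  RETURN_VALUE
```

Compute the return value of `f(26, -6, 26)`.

-1024

LOAD_FAST b → push -6. Stack: [-6]
LOAD_CONST → push 6. Stack: [-6, 6]
BINARY_OP & → -6 & 6 = 2. Stack: [2]
LOAD_FAST a → push 26. Stack: [2, 26]
BINARY_OP + → 2 + 26 = 28. Stack: [28]
STORE_FAST w → w=28. Stack: []
LOAD_FAST_LOAD_FAST c,w → push 26,28. Stack: [26, 28]
BINARY_OP * → 26 * 28 = 728. Stack: [728]
LOAD_FAST_LOAD_FAST a,a → push 26,26. Stack: [728, 26, 26]
BINARY_OP & → 26 & 26 = 26. Stack: [728, 26]
BINARY_OP ^ → 728 ^ 26 = 706. Stack: [706]
STORE_FAST z → z=706. Stack: []
LOAD_FAST_LOAD_FAST b,c → push -6,26. Stack: [-6, 26]
BINARY_OP - → -6 - 26 = -32. Stack: [-32]
LOAD_FAST_LOAD_FAST c,b → push 26,-6. Stack: [-32, 26, -6]
BINARY_OP - → 26 - -6 = 32. Stack: [-32, 32]
BINARY_OP * → -32 * 32 = -1024. Stack: [-1024]
STORE_FAST t → t=-1024. Stack: []
LOAD_FAST t → push -1024. Stack: [-1024]
RETURN_VALUE → return -1024.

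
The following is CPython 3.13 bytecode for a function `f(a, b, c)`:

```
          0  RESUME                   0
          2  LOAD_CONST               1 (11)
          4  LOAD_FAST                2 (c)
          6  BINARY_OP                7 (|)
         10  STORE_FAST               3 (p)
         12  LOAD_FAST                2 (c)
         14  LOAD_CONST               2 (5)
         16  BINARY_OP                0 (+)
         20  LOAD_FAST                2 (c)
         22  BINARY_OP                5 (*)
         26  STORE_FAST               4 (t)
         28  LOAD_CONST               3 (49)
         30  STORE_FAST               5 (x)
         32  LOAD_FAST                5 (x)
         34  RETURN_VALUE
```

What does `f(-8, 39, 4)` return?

LOAD_CONST → push 11. Stack: [11]
LOAD_FAST c → push 4. Stack: [11, 4]
BINARY_OP | → 11 | 4 = 15. Stack: [15]
STORE_FAST p → p=15. Stack: []
LOAD_FAST c → push 4. Stack: [4]
LOAD_CONST → push 5. Stack: [4, 5]
BINARY_OP + → 4 + 5 = 9. Stack: [9]
LOAD_FAST c → push 4. Stack: [9, 4]
BINARY_OP * → 9 * 4 = 36. Stack: [36]
STORE_FAST t → t=36. Stack: []
LOAD_CONST → push 49. Stack: [49]
STORE_FAST x → x=49. Stack: []
LOAD_FAST x → push 49. Stack: [49]
RETURN_VALUE → return 49.

49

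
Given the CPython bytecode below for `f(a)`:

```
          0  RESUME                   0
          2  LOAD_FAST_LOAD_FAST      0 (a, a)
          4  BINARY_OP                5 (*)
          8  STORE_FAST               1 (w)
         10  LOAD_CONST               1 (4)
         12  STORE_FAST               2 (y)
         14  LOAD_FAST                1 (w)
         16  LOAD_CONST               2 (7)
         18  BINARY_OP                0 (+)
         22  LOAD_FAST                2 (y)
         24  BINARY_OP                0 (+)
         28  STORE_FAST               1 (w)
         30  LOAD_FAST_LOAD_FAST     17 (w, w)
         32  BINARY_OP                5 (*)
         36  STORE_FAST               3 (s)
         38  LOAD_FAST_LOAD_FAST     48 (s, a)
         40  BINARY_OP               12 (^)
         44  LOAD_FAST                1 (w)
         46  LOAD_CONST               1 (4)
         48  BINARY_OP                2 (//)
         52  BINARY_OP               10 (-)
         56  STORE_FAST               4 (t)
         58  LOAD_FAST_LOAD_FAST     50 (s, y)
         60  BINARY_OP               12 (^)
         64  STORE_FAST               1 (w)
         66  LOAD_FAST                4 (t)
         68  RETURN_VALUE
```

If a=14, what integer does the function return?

42812

LOAD_FAST_LOAD_FAST a,a → push 14,14. Stack: [14, 14]
BINARY_OP * → 14 * 14 = 196. Stack: [196]
STORE_FAST w → w=196. Stack: []
LOAD_CONST → push 4. Stack: [4]
STORE_FAST y → y=4. Stack: []
LOAD_FAST w → push 196. Stack: [196]
LOAD_CONST → push 7. Stack: [196, 7]
BINARY_OP + → 196 + 7 = 203. Stack: [203]
LOAD_FAST y → push 4. Stack: [203, 4]
BINARY_OP + → 203 + 4 = 207. Stack: [207]
STORE_FAST w → w=207. Stack: []
LOAD_FAST_LOAD_FAST w,w → push 207,207. Stack: [207, 207]
BINARY_OP * → 207 * 207 = 42849. Stack: [42849]
STORE_FAST s → s=42849. Stack: []
LOAD_FAST_LOAD_FAST s,a → push 42849,14. Stack: [42849, 14]
BINARY_OP ^ → 42849 ^ 14 = 42863. Stack: [42863]
LOAD_FAST w → push 207. Stack: [42863, 207]
LOAD_CONST → push 4. Stack: [42863, 207, 4]
BINARY_OP // → 207 // 4 = 51. Stack: [42863, 51]
BINARY_OP - → 42863 - 51 = 42812. Stack: [42812]
STORE_FAST t → t=42812. Stack: []
LOAD_FAST_LOAD_FAST s,y → push 42849,4. Stack: [42849, 4]
BINARY_OP ^ → 42849 ^ 4 = 42853. Stack: [42853]
STORE_FAST w → w=42853. Stack: []
LOAD_FAST t → push 42812. Stack: [42812]
RETURN_VALUE → return 42812.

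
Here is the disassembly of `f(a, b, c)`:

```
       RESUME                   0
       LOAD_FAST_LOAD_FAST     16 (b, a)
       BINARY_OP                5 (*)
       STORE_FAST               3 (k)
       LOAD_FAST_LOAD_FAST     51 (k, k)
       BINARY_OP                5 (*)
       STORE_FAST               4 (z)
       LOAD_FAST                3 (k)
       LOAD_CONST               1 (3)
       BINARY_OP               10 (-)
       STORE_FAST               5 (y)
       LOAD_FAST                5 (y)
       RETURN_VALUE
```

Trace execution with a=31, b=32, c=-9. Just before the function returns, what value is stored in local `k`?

LOAD_FAST_LOAD_FAST b,a → push 32,31. Stack: [32, 31]
BINARY_OP * → 32 * 31 = 992. Stack: [992]
STORE_FAST k → k=992. Stack: []
LOAD_FAST_LOAD_FAST k,k → push 992,992. Stack: [992, 992]
BINARY_OP * → 992 * 992 = 984064. Stack: [984064]
STORE_FAST z → z=984064. Stack: []
LOAD_FAST k → push 992. Stack: [992]
LOAD_CONST → push 3. Stack: [992, 3]
BINARY_OP - → 992 - 3 = 989. Stack: [989]
STORE_FAST y → y=989. Stack: []
LOAD_FAST y → push 989. Stack: [989]
RETURN_VALUE → return 989.

992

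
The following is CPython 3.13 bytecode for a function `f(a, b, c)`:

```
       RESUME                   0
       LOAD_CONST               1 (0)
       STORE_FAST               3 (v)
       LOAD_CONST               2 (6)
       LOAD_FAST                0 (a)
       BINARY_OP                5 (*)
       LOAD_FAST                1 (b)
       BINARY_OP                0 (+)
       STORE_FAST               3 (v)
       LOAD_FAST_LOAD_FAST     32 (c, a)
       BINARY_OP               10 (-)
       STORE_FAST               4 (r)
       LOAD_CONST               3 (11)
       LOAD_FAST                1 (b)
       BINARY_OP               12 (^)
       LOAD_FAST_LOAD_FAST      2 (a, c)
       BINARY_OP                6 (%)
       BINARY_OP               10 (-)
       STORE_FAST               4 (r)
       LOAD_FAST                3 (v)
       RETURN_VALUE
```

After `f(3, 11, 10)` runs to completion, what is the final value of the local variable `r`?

LOAD_CONST → push 0. Stack: [0]
STORE_FAST v → v=0. Stack: []
LOAD_CONST → push 6. Stack: [6]
LOAD_FAST a → push 3. Stack: [6, 3]
BINARY_OP * → 6 * 3 = 18. Stack: [18]
LOAD_FAST b → push 11. Stack: [18, 11]
BINARY_OP + → 18 + 11 = 29. Stack: [29]
STORE_FAST v → v=29. Stack: []
LOAD_FAST_LOAD_FAST c,a → push 10,3. Stack: [10, 3]
BINARY_OP - → 10 - 3 = 7. Stack: [7]
STORE_FAST r → r=7. Stack: []
LOAD_CONST → push 11. Stack: [11]
LOAD_FAST b → push 11. Stack: [11, 11]
BINARY_OP ^ → 11 ^ 11 = 0. Stack: [0]
LOAD_FAST_LOAD_FAST a,c → push 3,10. Stack: [0, 3, 10]
BINARY_OP % → 3 % 10 = 3. Stack: [0, 3]
BINARY_OP - → 0 - 3 = -3. Stack: [-3]
STORE_FAST r → r=-3. Stack: []
LOAD_FAST v → push 29. Stack: [29]
RETURN_VALUE → return 29.

-3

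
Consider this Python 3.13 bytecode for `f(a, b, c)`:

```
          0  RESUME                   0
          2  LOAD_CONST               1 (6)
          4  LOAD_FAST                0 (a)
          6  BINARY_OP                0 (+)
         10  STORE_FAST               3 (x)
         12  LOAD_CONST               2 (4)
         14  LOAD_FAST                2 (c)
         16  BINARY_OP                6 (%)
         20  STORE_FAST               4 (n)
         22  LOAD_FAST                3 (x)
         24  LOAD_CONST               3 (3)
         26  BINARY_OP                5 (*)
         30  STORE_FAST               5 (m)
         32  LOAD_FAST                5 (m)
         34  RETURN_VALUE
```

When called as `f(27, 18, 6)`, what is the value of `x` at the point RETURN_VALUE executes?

LOAD_CONST → push 6. Stack: [6]
LOAD_FAST a → push 27. Stack: [6, 27]
BINARY_OP + → 6 + 27 = 33. Stack: [33]
STORE_FAST x → x=33. Stack: []
LOAD_CONST → push 4. Stack: [4]
LOAD_FAST c → push 6. Stack: [4, 6]
BINARY_OP % → 4 % 6 = 4. Stack: [4]
STORE_FAST n → n=4. Stack: []
LOAD_FAST x → push 33. Stack: [33]
LOAD_CONST → push 3. Stack: [33, 3]
BINARY_OP * → 33 * 3 = 99. Stack: [99]
STORE_FAST m → m=99. Stack: []
LOAD_FAST m → push 99. Stack: [99]
RETURN_VALUE → return 99.

33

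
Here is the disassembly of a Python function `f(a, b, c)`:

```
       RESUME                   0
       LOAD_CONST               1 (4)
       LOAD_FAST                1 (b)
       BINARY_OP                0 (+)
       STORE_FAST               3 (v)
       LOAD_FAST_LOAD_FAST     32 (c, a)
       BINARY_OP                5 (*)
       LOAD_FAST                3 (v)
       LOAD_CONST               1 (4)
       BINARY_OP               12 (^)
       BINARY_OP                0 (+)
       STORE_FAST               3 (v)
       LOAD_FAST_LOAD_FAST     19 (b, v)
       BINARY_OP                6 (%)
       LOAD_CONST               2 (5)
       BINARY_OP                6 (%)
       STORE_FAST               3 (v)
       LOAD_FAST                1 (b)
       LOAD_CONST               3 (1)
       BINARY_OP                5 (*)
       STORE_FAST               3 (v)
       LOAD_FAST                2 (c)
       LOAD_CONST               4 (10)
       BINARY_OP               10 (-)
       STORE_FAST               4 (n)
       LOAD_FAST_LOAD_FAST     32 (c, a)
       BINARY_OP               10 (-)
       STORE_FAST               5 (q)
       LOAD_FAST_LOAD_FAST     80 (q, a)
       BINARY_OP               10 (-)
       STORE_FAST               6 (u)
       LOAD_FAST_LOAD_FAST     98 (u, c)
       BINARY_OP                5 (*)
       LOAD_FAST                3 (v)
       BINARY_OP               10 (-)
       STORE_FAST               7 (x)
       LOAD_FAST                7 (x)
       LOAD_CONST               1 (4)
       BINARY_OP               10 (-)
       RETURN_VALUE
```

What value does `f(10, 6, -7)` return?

179

LOAD_CONST → push 4. Stack: [4]
LOAD_FAST b → push 6. Stack: [4, 6]
BINARY_OP + → 4 + 6 = 10. Stack: [10]
STORE_FAST v → v=10. Stack: []
LOAD_FAST_LOAD_FAST c,a → push -7,10. Stack: [-7, 10]
BINARY_OP * → -7 * 10 = -70. Stack: [-70]
LOAD_FAST v → push 10. Stack: [-70, 10]
LOAD_CONST → push 4. Stack: [-70, 10, 4]
BINARY_OP ^ → 10 ^ 4 = 14. Stack: [-70, 14]
BINARY_OP + → -70 + 14 = -56. Stack: [-56]
STORE_FAST v → v=-56. Stack: []
LOAD_FAST_LOAD_FAST b,v → push 6,-56. Stack: [6, -56]
BINARY_OP % → 6 % -56 = -50. Stack: [-50]
LOAD_CONST → push 5. Stack: [-50, 5]
BINARY_OP % → -50 % 5 = 0. Stack: [0]
STORE_FAST v → v=0. Stack: []
LOAD_FAST b → push 6. Stack: [6]
LOAD_CONST → push 1. Stack: [6, 1]
BINARY_OP * → 6 * 1 = 6. Stack: [6]
STORE_FAST v → v=6. Stack: []
LOAD_FAST c → push -7. Stack: [-7]
LOAD_CONST → push 10. Stack: [-7, 10]
BINARY_OP - → -7 - 10 = -17. Stack: [-17]
STORE_FAST n → n=-17. Stack: []
LOAD_FAST_LOAD_FAST c,a → push -7,10. Stack: [-7, 10]
BINARY_OP - → -7 - 10 = -17. Stack: [-17]
STORE_FAST q → q=-17. Stack: []
LOAD_FAST_LOAD_FAST q,a → push -17,10. Stack: [-17, 10]
BINARY_OP - → -17 - 10 = -27. Stack: [-27]
STORE_FAST u → u=-27. Stack: []
LOAD_FAST_LOAD_FAST u,c → push -27,-7. Stack: [-27, -7]
BINARY_OP * → -27 * -7 = 189. Stack: [189]
LOAD_FAST v → push 6. Stack: [189, 6]
BINARY_OP - → 189 - 6 = 183. Stack: [183]
STORE_FAST x → x=183. Stack: []
LOAD_FAST x → push 183. Stack: [183]
LOAD_CONST → push 4. Stack: [183, 4]
BINARY_OP - → 183 - 4 = 179. Stack: [179]
RETURN_VALUE → return 179.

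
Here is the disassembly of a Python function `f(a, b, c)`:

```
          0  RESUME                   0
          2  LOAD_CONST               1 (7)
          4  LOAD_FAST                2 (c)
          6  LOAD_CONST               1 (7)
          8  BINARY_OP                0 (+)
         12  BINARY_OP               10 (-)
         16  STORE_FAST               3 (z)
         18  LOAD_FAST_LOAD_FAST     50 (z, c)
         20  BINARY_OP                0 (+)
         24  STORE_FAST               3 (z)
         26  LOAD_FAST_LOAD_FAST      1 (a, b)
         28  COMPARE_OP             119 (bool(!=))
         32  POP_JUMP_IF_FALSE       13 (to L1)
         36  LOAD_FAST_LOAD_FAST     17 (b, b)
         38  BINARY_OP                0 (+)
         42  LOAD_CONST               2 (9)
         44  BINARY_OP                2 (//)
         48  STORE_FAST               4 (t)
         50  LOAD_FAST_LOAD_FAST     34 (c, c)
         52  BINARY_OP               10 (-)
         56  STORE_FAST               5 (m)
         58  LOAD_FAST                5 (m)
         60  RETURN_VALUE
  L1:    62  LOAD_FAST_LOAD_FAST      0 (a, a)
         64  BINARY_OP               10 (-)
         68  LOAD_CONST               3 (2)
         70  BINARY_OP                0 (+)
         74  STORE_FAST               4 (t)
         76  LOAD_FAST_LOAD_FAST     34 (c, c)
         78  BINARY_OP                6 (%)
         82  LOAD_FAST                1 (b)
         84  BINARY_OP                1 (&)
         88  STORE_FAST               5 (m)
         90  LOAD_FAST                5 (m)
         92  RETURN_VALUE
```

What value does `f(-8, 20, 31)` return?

LOAD_CONST → push 7. Stack: [7]
LOAD_FAST c → push 31. Stack: [7, 31]
LOAD_CONST → push 7. Stack: [7, 31, 7]
BINARY_OP + → 31 + 7 = 38. Stack: [7, 38]
BINARY_OP - → 7 - 38 = -31. Stack: [-31]
STORE_FAST z → z=-31. Stack: []
LOAD_FAST_LOAD_FAST z,c → push -31,31. Stack: [-31, 31]
BINARY_OP + → -31 + 31 = 0. Stack: [0]
STORE_FAST z → z=0. Stack: []
LOAD_FAST_LOAD_FAST a,b → push -8,20. Stack: [-8, 20]
COMPARE_OP bool(!=) → -8 vs 20 = True. Stack: [True]
POP_JUMP_IF_FALSE → pop True; no jump. Stack: []
LOAD_FAST_LOAD_FAST b,b → push 20,20. Stack: [20, 20]
BINARY_OP + → 20 + 20 = 40. Stack: [40]
LOAD_CONST → push 9. Stack: [40, 9]
BINARY_OP // → 40 // 9 = 4. Stack: [4]
STORE_FAST t → t=4. Stack: []
LOAD_FAST_LOAD_FAST c,c → push 31,31. Stack: [31, 31]
BINARY_OP - → 31 - 31 = 0. Stack: [0]
STORE_FAST m → m=0. Stack: []
LOAD_FAST m → push 0. Stack: [0]
RETURN_VALUE → return 0.

0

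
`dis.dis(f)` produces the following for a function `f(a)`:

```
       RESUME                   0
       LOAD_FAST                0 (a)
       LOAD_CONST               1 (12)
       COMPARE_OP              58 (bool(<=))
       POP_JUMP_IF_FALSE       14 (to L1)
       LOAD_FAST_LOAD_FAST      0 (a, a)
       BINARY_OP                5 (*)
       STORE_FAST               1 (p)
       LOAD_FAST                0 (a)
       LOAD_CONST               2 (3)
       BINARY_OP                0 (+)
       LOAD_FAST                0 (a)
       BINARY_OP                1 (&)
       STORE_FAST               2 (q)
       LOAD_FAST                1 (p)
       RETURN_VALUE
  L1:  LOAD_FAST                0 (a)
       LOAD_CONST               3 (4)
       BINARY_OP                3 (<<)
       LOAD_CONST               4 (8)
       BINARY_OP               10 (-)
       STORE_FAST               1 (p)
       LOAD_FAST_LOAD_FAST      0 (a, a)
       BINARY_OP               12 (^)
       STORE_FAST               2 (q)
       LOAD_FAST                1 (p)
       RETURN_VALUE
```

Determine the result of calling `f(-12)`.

144

LOAD_FAST a → push -12. Stack: [-12]
LOAD_CONST → push 12. Stack: [-12, 12]
COMPARE_OP bool(<=) → -12 vs 12 = True. Stack: [True]
POP_JUMP_IF_FALSE → pop True; no jump. Stack: []
LOAD_FAST_LOAD_FAST a,a → push -12,-12. Stack: [-12, -12]
BINARY_OP * → -12 * -12 = 144. Stack: [144]
STORE_FAST p → p=144. Stack: []
LOAD_FAST a → push -12. Stack: [-12]
LOAD_CONST → push 3. Stack: [-12, 3]
BINARY_OP + → -12 + 3 = -9. Stack: [-9]
LOAD_FAST a → push -12. Stack: [-9, -12]
BINARY_OP & → -9 & -12 = -12. Stack: [-12]
STORE_FAST q → q=-12. Stack: []
LOAD_FAST p → push 144. Stack: [144]
RETURN_VALUE → return 144.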